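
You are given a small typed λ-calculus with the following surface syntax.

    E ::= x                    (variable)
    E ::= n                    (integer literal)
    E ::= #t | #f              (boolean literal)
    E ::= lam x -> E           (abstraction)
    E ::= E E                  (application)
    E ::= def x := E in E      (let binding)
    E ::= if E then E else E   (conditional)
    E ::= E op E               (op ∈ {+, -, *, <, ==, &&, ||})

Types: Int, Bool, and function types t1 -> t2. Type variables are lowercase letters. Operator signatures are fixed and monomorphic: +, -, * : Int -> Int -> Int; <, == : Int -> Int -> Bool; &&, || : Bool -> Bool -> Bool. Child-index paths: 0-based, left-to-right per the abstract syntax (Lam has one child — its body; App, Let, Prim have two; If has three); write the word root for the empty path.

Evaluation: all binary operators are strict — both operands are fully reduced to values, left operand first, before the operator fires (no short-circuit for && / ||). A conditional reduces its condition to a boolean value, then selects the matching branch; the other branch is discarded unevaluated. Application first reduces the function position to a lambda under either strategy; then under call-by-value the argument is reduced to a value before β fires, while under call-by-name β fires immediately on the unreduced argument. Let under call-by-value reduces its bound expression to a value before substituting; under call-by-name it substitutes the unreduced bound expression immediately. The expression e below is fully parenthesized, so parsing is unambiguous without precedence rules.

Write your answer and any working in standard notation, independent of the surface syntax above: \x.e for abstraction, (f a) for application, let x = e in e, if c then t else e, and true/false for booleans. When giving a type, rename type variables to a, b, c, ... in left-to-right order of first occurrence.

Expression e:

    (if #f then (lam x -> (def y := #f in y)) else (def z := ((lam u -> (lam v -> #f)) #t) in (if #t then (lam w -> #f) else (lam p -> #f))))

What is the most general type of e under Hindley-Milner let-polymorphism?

Working:
  unify Bool ~ Bool
let y : Bool
y : Bool
\x._ : a -> Bool
\v._ : c -> Bool
\u._ : b -> c -> Bool
  unify b -> c -> Bool ~ Bool -> d
  unify b ~ Bool
  unify c -> Bool ~ d
_ _ : c -> Bool
let z : forall. c -> Bool
  unify Bool ~ Bool
\w._ : e -> Bool
\p._ : f -> Bool
  unify e -> Bool ~ f -> Bool
  unify e ~ f
  unify Bool ~ Bool
  unify a -> Bool ~ f -> Bool
  unify a ~ f
  unify Bool ~ Bool

Answer: a -> Bool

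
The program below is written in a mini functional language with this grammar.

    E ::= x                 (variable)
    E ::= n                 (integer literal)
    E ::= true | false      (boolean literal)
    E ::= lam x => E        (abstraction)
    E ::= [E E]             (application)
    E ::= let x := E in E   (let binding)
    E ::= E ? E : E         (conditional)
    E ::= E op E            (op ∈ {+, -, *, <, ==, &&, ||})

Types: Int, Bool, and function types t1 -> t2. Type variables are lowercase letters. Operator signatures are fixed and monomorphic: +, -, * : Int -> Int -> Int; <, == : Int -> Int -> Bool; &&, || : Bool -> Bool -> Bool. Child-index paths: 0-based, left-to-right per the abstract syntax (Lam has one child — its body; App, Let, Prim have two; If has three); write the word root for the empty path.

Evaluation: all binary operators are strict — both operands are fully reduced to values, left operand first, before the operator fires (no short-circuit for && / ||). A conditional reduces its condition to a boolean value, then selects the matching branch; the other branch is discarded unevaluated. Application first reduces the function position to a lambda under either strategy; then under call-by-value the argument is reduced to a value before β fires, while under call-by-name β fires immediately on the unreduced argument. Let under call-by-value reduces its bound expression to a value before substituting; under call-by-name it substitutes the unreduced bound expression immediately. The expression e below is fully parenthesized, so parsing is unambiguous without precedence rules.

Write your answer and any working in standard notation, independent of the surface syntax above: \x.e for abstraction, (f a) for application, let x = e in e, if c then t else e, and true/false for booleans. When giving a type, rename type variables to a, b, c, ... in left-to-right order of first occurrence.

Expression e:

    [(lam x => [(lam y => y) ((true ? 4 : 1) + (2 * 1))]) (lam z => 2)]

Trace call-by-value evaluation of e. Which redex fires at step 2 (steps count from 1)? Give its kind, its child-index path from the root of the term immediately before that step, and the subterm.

Answer: if at 1.0 : (if true then 4 else 1)

Trace:
step 0: ((\x.((\y.y) ((if true then 4 else 1) + (2 * 1)))) (\z.2))
step 1: [beta@root] ((\y.y) ((if true then 4 else 1) + (2 * 1)))
step 2: [if@1.0] ((\y.y) (4 + (2 * 1)))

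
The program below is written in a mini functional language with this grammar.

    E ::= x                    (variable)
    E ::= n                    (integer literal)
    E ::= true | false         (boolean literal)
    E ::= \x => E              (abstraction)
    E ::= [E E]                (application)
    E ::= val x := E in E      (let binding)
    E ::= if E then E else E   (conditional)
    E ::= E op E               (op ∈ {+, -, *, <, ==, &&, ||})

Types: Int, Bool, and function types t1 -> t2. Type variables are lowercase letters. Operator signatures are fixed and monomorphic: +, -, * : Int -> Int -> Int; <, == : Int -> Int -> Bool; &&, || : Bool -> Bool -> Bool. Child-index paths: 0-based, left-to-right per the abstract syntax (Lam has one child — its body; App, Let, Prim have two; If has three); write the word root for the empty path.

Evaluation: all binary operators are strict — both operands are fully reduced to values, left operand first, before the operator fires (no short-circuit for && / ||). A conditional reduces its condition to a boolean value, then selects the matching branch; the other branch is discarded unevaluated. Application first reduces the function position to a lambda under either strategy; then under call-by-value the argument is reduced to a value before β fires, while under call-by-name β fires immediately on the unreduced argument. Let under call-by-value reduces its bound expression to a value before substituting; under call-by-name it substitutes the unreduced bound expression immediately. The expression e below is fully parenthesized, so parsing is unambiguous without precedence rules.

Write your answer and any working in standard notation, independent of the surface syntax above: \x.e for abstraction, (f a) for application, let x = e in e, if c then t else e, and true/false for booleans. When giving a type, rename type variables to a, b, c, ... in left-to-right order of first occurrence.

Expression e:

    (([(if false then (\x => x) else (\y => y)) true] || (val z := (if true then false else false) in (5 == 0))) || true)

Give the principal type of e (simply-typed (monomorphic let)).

Answer: Bool

Trace:
  unify Bool ~ Bool
x : a
\x._ : a -> a
y : b
\y._ : b -> b
  unify a -> a ~ b -> b
  unify a ~ b
  unify b ~ b
  unify b -> b ~ Bool -> c
  unify b ~ Bool
  unify Bool ~ c
_ _ : Bool
  unify Bool ~ Bool
  unify Bool ~ Bool
  unify Bool ~ Bool
let z : Bool
  unify Int ~ Int
  unify Int ~ Int
  unify Bool ~ Bool
  unify Bool ~ Bool
  unify Bool ~ Bool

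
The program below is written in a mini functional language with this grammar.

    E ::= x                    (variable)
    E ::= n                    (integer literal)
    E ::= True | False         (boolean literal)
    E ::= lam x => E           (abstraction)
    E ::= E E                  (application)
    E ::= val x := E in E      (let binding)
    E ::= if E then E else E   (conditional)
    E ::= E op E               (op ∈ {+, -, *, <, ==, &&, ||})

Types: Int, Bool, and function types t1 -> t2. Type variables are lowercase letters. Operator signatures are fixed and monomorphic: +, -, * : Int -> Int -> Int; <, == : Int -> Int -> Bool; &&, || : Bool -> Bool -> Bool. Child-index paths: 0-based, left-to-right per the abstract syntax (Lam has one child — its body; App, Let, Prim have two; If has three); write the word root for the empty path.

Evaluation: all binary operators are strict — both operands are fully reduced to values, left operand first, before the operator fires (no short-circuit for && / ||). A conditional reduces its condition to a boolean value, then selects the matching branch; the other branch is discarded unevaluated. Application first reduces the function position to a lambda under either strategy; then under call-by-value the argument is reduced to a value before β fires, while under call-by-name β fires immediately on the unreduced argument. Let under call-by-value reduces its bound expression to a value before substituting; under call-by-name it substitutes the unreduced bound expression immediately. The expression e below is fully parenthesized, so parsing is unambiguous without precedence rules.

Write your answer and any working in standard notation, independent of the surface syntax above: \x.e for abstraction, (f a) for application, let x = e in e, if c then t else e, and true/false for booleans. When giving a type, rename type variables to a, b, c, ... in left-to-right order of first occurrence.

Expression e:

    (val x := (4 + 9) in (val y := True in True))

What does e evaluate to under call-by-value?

Answer: true

Working:
step 0: (let x = (4 + 9) in (let y = true in true))
step 1: [delta@0] (let x = 13 in (let y = true in true))
step 2: [let@root] (let y = true in true)
step 3: [let@root] true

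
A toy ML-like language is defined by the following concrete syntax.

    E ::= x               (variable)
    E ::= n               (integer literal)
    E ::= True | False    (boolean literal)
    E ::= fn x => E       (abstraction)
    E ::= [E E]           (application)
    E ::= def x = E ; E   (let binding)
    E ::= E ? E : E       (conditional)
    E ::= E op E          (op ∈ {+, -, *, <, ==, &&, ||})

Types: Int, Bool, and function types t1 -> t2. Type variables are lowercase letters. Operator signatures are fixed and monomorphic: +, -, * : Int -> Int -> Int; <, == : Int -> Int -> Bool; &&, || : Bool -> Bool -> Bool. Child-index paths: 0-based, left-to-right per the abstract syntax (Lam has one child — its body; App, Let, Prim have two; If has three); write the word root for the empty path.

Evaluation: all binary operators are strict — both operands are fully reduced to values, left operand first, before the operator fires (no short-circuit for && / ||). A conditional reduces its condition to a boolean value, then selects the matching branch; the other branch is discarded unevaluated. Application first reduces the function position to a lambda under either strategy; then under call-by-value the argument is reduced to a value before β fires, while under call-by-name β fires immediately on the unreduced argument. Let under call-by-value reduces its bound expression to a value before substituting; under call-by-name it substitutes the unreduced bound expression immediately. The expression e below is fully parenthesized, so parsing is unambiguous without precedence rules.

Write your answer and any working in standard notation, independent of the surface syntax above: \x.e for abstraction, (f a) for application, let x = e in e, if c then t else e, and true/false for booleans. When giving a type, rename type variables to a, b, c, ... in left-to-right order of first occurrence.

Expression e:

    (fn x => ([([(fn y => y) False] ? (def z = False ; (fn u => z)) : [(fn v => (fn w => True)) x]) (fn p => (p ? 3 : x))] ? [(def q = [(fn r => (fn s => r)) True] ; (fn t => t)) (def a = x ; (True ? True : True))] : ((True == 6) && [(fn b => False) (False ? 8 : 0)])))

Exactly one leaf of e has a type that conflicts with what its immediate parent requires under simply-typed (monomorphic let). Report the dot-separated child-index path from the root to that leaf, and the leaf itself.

Trace:
y : b
\y._ : b -> b
  unify b -> b ~ Bool -> c
  unify b ~ Bool
  unify Bool ~ c
_ _ : Bool
  unify Bool ~ Bool
let z : Bool
z : Bool
\u._ : d -> Bool
\w._ : f -> Bool
\v._ : e -> f -> Bool
x : a
  unify e -> f -> Bool ~ a -> g
  unify e ~ a
  unify f -> Bool ~ g
_ _ : f -> Bool
  unify d -> Bool ~ f -> Bool
  unify d ~ f
  unify Bool ~ Bool
p : h
  unify h ~ Bool
x : a
  unify Int ~ a
\p._ : Bool -> Int
  unify f -> Bool ~ (Bool -> Int) -> i
  unify f ~ Bool -> Int
  unify Bool ~ i
_ _ : Bool
  unify Bool ~ Bool
r : j
\s._ : k -> j
\r._ : j -> k -> j
  unify j -> k -> j ~ Bool -> l
  unify j ~ Bool
  unify k -> Bool ~ l
_ _ : k -> Bool
let q : k -> Bool
t : m
\t._ : m -> m
x : Int
let a : Int
  unify Bool ~ Bool
  unify Bool ~ Bool
  unify m -> m ~ Bool -> n
  unify m ~ Bool
  unify Bool ~ n
_ _ : Bool
  unify Bool ~ Int
  FAIL: mismatch Bool ~ Int

Answer: 0.2.0.0 : true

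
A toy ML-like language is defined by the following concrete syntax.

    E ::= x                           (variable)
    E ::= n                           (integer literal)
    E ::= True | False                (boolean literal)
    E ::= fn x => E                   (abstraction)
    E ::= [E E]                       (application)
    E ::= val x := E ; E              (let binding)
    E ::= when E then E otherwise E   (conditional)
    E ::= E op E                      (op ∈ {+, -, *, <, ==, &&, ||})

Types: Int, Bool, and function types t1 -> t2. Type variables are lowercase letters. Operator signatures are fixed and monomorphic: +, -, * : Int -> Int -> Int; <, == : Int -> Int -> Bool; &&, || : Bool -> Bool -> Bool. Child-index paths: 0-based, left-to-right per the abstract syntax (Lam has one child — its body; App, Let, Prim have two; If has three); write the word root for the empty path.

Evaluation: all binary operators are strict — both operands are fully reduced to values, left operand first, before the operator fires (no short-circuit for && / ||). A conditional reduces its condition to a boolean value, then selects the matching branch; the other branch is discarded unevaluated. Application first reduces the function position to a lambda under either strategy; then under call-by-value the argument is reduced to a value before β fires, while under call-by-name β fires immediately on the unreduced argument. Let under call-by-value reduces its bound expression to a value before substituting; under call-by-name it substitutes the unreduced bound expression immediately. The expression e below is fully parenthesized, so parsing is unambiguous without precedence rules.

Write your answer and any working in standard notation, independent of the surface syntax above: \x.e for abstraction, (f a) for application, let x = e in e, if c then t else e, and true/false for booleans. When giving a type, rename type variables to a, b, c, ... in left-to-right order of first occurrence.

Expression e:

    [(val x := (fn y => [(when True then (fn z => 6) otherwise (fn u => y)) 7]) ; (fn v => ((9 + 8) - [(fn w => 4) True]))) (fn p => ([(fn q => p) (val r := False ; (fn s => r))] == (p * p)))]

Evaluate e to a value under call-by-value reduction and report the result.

Derivation:
step 0: ((let x = (\y.((if true then (\z.6) else (\u.y)) 7)) in (\v.((9 + 8) - ((\w.4) true)))) (\p.(((\q.p) (let r = false in (\s.r))) == (p * p))))
step 1: [let@0] ((\v.((9 + 8) - ((\w.4) true))) (\p.(((\q.p) (let r = false in (\s.r))) == (p * p))))
step 2: [beta@root] ((9 + 8) - ((\w.4) true))
step 3: [delta@0] (17 - ((\w.4) true))
step 4: [beta@1] (17 - 4)
step 5: [delta@root] 13

Answer: 13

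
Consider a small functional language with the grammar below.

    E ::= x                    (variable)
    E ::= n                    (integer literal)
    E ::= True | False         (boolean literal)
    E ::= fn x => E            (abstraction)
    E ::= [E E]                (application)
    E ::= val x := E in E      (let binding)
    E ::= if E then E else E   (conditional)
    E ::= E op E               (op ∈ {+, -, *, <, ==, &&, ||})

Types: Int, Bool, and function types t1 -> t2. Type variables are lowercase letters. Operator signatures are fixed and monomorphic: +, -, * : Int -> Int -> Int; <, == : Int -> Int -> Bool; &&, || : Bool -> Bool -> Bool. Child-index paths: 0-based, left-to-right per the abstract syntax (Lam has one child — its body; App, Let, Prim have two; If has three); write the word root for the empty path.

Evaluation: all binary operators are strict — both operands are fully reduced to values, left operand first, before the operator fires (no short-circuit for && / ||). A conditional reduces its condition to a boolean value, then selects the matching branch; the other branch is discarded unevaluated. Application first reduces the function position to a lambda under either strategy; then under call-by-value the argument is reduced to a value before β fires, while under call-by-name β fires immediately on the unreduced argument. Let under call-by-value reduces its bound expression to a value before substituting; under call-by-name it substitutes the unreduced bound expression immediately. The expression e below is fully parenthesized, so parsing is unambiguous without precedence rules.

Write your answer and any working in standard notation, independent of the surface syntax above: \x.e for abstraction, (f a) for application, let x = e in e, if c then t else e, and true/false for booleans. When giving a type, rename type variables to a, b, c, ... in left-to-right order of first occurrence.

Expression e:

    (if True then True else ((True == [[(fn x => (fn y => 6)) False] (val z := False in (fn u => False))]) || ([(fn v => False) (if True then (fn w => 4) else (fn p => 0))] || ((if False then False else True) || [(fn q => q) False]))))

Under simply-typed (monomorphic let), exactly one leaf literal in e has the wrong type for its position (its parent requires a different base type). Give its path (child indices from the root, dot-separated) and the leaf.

Answer: 2.0.0 : true

Trace:
  unify Bool ~ Bool
  unify Bool ~ Int
  FAIL: mismatch Bool ~ Int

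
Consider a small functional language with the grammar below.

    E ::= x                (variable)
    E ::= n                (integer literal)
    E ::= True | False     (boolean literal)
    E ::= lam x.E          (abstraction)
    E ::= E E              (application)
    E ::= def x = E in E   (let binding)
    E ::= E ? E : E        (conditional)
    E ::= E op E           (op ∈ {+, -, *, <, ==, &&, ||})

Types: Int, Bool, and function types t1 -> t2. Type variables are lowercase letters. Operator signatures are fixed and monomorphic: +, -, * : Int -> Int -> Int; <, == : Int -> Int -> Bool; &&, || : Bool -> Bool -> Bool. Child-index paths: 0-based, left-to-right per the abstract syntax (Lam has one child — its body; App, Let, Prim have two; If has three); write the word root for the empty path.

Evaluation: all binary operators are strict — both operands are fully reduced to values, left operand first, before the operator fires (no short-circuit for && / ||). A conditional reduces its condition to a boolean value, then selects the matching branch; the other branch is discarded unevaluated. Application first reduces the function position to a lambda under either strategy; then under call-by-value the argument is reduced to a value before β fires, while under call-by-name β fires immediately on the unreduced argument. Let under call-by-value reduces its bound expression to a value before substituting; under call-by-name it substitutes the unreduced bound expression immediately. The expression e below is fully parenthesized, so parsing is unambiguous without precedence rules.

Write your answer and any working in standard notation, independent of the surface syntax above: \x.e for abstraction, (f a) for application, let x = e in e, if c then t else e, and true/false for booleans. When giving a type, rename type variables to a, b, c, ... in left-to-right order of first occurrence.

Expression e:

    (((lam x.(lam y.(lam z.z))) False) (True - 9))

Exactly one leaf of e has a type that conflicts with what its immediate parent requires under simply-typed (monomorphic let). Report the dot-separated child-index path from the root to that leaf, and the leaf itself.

Working:
z : c
\z._ : c -> c
\y._ : b -> c -> c
\x._ : a -> b -> c -> c
  unify a -> b -> c -> c ~ Bool -> d
  unify a ~ Bool
  unify b -> c -> c ~ d
_ _ : b -> c -> c
  unify Bool ~ Int
  FAIL: mismatch Bool ~ Int

Answer: 1.0 : true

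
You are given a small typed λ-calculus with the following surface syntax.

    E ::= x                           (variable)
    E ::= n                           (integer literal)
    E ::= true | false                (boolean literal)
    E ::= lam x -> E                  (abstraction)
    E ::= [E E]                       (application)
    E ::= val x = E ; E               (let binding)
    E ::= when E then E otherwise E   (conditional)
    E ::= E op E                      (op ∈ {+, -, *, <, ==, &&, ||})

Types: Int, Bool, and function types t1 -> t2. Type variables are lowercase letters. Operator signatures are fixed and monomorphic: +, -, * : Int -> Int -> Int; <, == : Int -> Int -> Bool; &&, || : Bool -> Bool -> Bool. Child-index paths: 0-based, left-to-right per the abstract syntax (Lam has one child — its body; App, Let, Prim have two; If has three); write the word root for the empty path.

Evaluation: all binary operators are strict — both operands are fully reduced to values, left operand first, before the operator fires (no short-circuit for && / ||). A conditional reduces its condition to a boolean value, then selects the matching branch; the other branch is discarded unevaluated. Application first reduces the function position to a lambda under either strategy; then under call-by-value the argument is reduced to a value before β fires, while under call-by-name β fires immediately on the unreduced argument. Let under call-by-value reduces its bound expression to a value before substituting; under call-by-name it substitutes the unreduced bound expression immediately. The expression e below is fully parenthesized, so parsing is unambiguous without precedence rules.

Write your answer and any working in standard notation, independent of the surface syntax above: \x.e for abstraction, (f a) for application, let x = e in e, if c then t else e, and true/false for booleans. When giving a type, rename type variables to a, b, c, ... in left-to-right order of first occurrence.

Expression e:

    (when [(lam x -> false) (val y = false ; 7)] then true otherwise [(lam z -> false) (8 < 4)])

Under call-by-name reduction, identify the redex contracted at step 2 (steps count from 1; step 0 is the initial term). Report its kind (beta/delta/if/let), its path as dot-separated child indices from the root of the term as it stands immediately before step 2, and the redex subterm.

Derivation:
step 0: (if ((\x.false) (let y = false in 7)) then true else ((\z.false) (8 < 4)))
step 1: [beta@0] (if false then true else ((\z.false) (8 < 4)))
step 2: [if@root] ((\z.false) (8 < 4))

Answer: if at root : (if false then true else ((\z.false) (8 < 4)))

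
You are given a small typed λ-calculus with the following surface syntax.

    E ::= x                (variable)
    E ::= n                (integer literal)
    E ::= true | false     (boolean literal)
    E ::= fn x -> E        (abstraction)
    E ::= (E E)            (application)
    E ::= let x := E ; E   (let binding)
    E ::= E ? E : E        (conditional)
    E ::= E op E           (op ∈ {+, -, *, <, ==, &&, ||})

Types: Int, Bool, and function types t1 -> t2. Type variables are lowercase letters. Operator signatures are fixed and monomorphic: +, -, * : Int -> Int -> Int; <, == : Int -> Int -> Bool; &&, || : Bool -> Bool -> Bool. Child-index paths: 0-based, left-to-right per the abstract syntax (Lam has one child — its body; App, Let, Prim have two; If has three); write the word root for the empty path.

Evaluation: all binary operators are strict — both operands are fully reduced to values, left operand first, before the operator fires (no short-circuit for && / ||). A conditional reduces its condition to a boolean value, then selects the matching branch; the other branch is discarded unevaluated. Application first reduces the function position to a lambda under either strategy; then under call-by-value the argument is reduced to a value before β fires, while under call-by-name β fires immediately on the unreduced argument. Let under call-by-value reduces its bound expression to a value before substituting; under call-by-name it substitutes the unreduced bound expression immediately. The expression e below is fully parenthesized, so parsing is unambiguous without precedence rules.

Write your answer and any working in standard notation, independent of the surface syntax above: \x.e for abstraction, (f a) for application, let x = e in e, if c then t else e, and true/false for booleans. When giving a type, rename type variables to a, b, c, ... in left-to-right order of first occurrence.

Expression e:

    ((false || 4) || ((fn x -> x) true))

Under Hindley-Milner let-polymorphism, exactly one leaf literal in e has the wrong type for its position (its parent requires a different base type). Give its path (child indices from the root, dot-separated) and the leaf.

Answer: 0.1 : 4

Working:
  unify Bool ~ Bool
  unify Int ~ Bool
  FAIL: mismatch Int ~ Bool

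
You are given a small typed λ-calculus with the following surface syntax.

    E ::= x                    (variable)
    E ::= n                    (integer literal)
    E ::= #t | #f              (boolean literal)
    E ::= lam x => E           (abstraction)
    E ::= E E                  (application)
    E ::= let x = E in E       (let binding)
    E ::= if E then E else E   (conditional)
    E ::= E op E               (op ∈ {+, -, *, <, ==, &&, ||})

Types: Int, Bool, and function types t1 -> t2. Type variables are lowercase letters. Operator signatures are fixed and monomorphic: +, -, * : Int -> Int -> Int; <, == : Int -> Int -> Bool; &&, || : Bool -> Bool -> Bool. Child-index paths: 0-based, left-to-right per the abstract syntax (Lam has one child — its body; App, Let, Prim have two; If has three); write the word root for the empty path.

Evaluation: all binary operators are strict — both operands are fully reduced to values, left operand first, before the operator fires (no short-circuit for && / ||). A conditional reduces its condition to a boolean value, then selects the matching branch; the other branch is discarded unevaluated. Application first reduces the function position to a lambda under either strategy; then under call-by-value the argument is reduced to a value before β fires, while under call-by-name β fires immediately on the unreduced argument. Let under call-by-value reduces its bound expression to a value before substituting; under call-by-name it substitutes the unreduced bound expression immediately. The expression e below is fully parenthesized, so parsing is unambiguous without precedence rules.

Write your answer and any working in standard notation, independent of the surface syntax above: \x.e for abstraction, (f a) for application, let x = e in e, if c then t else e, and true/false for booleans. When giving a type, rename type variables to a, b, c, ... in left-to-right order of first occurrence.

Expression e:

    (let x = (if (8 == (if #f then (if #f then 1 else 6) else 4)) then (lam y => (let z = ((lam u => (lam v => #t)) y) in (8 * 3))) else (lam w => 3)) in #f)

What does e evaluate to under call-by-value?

Trace:
step 0: (let x = (if (8 == (if false then (if false then 1 else 6) else 4)) then (\y.(let z = ((\u.(\v.true)) y) in (8 * 3))) else (\w.3)) in false)
step 1: [if@0.0.1] (let x = (if (8 == 4) then (\y.(let z = ((\u.(\v.true)) y) in (8 * 3))) else (\w.3)) in false)
step 2: [delta@0.0] (let x = (if false then (\y.(let z = ((\u.(\v.true)) y) in (8 * 3))) else (\w.3)) in false)
step 3: [if@0] (let x = (\w.3) in false)
step 4: [let@root] false

Answer: false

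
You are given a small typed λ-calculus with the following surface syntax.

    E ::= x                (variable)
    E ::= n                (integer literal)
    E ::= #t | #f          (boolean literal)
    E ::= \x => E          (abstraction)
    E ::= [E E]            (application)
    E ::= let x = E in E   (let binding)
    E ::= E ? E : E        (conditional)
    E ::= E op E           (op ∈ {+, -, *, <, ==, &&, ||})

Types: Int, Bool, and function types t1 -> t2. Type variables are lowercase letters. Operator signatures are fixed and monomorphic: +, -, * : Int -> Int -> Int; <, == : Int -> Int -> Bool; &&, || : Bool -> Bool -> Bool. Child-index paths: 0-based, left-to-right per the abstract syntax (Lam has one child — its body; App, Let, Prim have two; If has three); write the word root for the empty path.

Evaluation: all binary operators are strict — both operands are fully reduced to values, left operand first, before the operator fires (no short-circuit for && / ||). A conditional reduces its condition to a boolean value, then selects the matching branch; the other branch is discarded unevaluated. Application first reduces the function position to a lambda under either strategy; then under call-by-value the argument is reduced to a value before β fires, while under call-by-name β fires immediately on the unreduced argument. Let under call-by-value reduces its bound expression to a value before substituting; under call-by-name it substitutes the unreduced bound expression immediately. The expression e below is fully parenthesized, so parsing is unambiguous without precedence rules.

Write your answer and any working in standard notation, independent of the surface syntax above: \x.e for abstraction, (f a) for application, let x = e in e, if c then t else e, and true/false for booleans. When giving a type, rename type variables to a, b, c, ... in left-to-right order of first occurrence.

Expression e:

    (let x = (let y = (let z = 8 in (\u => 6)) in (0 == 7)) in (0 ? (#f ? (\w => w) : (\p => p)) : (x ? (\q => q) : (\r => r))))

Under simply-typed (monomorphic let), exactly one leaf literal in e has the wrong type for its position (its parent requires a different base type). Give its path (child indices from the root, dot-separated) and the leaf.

Answer: 1.0 : 0

Trace:
let z : Int
\u._ : a -> Int
let y : a -> Int
  unify Int ~ Int
  unify Int ~ Int
let x : Bool
  unify Int ~ Bool
  FAIL: mismatch Int ~ Bool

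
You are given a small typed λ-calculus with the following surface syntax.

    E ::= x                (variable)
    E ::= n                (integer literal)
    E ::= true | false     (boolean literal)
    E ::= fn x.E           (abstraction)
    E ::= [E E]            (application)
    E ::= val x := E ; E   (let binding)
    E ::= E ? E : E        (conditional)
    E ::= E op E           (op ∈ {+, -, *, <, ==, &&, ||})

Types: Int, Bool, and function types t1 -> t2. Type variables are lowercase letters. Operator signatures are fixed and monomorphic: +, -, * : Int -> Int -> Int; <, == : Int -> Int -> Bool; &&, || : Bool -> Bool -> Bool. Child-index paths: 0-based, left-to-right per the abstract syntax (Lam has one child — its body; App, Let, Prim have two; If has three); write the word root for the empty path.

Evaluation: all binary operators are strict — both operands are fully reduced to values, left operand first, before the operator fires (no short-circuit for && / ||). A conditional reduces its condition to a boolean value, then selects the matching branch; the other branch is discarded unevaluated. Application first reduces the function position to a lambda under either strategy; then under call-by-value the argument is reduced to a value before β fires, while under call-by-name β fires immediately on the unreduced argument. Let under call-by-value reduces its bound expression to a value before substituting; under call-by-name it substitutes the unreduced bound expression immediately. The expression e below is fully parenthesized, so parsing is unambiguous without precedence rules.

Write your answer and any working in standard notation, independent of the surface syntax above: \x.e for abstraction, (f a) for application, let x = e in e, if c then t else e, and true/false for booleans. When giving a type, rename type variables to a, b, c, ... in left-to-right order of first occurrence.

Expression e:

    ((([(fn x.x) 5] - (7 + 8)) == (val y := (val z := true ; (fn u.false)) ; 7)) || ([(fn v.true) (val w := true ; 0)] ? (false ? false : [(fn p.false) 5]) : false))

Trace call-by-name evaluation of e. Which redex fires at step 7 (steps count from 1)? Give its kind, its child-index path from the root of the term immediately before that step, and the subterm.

Derivation:
step 0: (((((\x.x) 5) - (7 + 8)) == (let y = (let z = true in (\u.false)) in 7)) || (if ((\v.true) (let w = true in 0)) then (if false then false else ((\p.false) 5)) else false))
step 1: [beta@0.0.0] (((5 - (7 + 8)) == (let y = (let z = true in (\u.false)) in 7)) || (if ((\v.true) (let w = true in 0)) then (if false then false else ((\p.false) 5)) else false))
step 2: [delta@0.0.1] (((5 - 15) == (let y = (let z = true in (\u.false)) in 7)) || (if ((\v.true) (let w = true in 0)) then (if false then false else ((\p.false) 5)) else false))
step 3: [delta@0.0] ((-10 == (let y = (let z = true in (\u.false)) in 7)) || (if ((\v.true) (let w = true in 0)) then (if false then false else ((\p.false) 5)) else false))
step 4: [let@0.1] ((-10 == 7) || (if ((\v.true) (let w = true in 0)) then (if false then false else ((\p.false) 5)) else false))
step 5: [delta@0] (false || (if ((\v.true) (let w = true in 0)) then (if false then false else ((\p.false) 5)) else false))
step 6: [beta@1.0] (false || (if true then (if false then false else ((\p.false) 5)) else false))
step 7: [if@1] (false || (if false then false else ((\p.false) 5)))

Answer: if at 1 : (if true then (if false then false else ((\p.false) 5)) else false)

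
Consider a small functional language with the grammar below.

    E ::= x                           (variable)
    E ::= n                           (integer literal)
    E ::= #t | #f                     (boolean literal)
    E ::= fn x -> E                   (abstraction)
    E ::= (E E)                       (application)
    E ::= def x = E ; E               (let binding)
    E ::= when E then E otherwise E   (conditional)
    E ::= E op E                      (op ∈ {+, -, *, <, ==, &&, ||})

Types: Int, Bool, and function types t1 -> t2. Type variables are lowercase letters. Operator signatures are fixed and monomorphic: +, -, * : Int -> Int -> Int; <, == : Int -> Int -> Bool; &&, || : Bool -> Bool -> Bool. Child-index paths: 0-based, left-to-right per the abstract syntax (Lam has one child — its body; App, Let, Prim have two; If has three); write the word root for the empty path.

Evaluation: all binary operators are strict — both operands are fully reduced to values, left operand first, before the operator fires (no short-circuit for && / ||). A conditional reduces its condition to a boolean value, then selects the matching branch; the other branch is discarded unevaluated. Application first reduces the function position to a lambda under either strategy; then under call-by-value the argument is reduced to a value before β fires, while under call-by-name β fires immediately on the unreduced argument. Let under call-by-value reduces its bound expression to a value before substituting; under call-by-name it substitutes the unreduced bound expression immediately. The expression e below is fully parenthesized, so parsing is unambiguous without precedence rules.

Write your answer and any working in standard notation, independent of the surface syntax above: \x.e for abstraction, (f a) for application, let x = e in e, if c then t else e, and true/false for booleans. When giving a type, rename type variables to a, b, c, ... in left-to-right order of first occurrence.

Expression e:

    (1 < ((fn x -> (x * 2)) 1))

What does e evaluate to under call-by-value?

Answer: true

Working:
step 0: (1 < ((\x.(x * 2)) 1))
step 1: [beta@1] (1 < (1 * 2))
step 2: [delta@1] (1 < 2)
step 3: [delta@root] true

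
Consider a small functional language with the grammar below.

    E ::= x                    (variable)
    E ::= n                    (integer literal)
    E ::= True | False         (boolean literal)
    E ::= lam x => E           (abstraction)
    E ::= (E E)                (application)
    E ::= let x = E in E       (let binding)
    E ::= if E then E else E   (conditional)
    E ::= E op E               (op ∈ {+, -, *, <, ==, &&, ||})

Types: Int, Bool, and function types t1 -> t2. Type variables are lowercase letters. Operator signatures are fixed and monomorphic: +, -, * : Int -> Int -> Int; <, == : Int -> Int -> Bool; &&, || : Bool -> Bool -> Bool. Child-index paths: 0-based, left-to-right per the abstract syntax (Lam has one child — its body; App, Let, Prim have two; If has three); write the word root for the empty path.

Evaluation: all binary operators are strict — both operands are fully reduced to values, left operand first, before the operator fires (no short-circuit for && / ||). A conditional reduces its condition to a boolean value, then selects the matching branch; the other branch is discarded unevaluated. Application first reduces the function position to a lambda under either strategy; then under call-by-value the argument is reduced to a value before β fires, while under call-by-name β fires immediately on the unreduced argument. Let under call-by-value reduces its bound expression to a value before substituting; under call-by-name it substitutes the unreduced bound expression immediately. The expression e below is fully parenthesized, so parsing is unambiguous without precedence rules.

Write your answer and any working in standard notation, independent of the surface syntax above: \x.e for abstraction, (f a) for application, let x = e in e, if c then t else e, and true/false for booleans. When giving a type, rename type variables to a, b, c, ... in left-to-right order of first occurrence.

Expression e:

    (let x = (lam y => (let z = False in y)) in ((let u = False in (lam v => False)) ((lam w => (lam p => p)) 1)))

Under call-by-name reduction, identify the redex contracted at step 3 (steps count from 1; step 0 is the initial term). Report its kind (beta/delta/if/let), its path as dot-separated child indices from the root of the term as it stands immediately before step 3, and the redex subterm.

Answer: beta at root : ((\v.false) ((\w.(\p.p)) 1))

Derivation:
step 0: (let x = (\y.(let z = false in y)) in ((let u = false in (\v.false)) ((\w.(\p.p)) 1)))
step 1: [let@root] ((let u = false in (\v.false)) ((\w.(\p.p)) 1))
step 2: [let@0] ((\v.false) ((\w.(\p.p)) 1))
step 3: [beta@root] false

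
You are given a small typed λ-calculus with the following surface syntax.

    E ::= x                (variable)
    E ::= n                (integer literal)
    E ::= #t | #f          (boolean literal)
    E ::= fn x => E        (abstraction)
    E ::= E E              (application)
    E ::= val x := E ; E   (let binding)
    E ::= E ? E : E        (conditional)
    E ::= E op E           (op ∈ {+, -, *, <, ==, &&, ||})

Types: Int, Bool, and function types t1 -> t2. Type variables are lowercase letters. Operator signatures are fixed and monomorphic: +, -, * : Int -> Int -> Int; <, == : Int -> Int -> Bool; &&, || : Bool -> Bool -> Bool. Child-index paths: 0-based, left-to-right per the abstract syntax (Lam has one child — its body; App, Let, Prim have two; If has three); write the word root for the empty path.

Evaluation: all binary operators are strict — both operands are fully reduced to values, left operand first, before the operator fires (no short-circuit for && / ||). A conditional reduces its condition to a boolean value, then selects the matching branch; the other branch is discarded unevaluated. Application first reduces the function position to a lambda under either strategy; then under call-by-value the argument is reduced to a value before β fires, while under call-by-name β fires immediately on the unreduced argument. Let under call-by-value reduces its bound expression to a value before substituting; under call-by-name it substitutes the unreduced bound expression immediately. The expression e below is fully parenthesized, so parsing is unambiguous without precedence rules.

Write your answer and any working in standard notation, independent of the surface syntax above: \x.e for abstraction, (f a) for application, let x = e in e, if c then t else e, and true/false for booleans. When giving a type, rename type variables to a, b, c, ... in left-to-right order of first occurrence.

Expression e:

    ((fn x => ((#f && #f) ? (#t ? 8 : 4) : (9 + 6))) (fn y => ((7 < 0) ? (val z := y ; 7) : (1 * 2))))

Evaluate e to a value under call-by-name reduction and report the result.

Working:
step 0: ((\x.(if (false && false) then (if true then 8 else 4) else (9 + 6))) (\y.(if (7 < 0) then (let z = y in 7) else (1 * 2))))
step 1: [beta@root] (if (false && false) then (if true then 8 else 4) else (9 + 6))
step 2: [delta@0] (if false then (if true then 8 else 4) else (9 + 6))
step 3: [if@root] (9 + 6)
step 4: [delta@root] 15

Answer: 15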